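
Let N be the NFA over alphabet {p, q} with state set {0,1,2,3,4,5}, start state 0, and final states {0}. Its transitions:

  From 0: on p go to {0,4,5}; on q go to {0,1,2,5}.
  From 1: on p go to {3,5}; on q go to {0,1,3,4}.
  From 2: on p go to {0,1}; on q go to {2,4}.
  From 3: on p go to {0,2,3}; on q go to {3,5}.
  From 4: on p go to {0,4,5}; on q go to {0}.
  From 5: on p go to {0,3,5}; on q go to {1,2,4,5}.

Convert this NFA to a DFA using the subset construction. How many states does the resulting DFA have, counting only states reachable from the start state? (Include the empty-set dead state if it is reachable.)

Start state of the DFA: {0}.
{0} --p--> {0,4,5}  [new]
{0} --q--> {0,1,2,5}  [new]
{0,4,5} --p--> {0,3,4,5}  [new]
{0,4,5} --q--> {0,1,2,4,5}  [new]
{0,1,2,5} --p--> {0,1,3,4,5}  [new]
{0,1,2,5} --q--> {0,1,2,3,4,5}  [new]
{0,3,4,5} --p--> {0,2,3,4,5}  [new]
{0,3,4,5} --q--> {0,1,2,3,4,5}  [seen]
{0,1,2,4,5} --p--> {0,1,3,4,5}  [seen]
{0,1,2,4,5} --q--> {0,1,2,3,4,5}  [seen]
{0,1,3,4,5} --p--> {0,2,3,4,5}  [seen]
{0,1,3,4,5} --q--> {0,1,2,3,4,5}  [seen]
{0,1,2,3,4,5} --p--> {0,1,2,3,4,5}  [seen]
{0,1,2,3,4,5} --q--> {0,1,2,3,4,5}  [seen]
{0,2,3,4,5} --p--> {0,1,2,3,4,5}  [seen]
{0,2,3,4,5} --q--> {0,1,2,3,4,5}  [seen]
Reachable DFA states: {0}, {0,4,5}, {0,1,2,5}, {0,3,4,5}, {0,1,2,4,5}, {0,1,3,4,5}, {0,1,2,3,4,5}, {0,2,3,4,5}.

8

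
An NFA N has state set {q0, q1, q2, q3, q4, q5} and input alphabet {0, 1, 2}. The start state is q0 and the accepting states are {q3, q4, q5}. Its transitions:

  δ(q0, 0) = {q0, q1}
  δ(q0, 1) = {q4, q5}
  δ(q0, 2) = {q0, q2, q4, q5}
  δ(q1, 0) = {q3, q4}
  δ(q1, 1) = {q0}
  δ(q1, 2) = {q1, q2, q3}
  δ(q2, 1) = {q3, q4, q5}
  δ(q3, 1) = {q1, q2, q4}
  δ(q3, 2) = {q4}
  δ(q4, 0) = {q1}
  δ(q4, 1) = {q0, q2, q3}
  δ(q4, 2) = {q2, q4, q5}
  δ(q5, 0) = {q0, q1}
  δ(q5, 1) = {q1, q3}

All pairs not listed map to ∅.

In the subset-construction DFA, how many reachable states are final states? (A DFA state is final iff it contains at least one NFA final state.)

Start state of the DFA: {q0}.
{q0} --0--> {q0, q1}  [new]
{q0} --1--> {q4, q5}  [new]
{q0} --2--> {q0, q2, q4, q5}  [new]
{q0, q1} --0--> {q0, q1, q3, q4}  [new]
{q0, q1} --1--> {q0, q4, q5}  [new]
{q0, q1} --2--> {q0, q1, q2, q3, q4, q5}  [new]
{q4, q5} --0--> {q0, q1}  [seen]
{q4, q5} --1--> {q0, q1, q2, q3}  [new]
{q4, q5} --2--> {q2, q4, q5}  [new]
{q0, q2, q4, q5} --0--> {q0, q1}  [seen]
{q0, q2, q4, q5} --1--> {q0, q1, q2, q3, q4, q5}  [seen]
{q0, q2, q4, q5} --2--> {q0, q2, q4, q5}  [seen]
{q0, q1, q3, q4} --0--> {q0, q1, q3, q4}  [seen]
{q0, q1, q3, q4} --1--> {q0, q1, q2, q3, q4, q5}  [seen]
{q0, q1, q3, q4} --2--> {q0, q1, q2, q3, q4, q5}  [seen]
{q0, q4, q5} --0--> {q0, q1}  [seen]
{q0, q4, q5} --1--> {q0, q1, q2, q3, q4, q5}  [seen]
{q0, q4, q5} --2--> {q0, q2, q4, q5}  [seen]
{q0, q1, q2, q3, q4, q5} --0--> {q0, q1, q3, q4}  [seen]
{q0, q1, q2, q3, q4, q5} --1--> {q0, q1, q2, q3, q4, q5}  [seen]
{q0, q1, q2, q3, q4, q5} --2--> {q0, q1, q2, q3, q4, q5}  [seen]
{q0, q1, q2, q3} --0--> {q0, q1, q3, q4}  [seen]
{q0, q1, q2, q3} --1--> {q0, q1, q2, q3, q4, q5}  [seen]
{q0, q1, q2, q3} --2--> {q0, q1, q2, q3, q4, q5}  [seen]
{q2, q4, q5} --0--> {q0, q1}  [seen]
{q2, q4, q5} --1--> {q0, q1, q2, q3, q4, q5}  [seen]
{q2, q4, q5} --2--> {q2, q4, q5}  [seen]
Reachable DFA states: {q0}, {q0, q1}, {q4, q5}, {q0, q2, q4, q5}, {q0, q1, q3, q4}, {q0, q4, q5}, {q0, q1, q2, q3, q4, q5}, {q0, q1, q2, q3}, {q2, q4, q5}.
Accepting DFA states (contain an NFA accepting state): {q4, q5}, {q0, q2, q4, q5}, {q0, q1, q3, q4}, {q0, q4, q5}, {q0, q1, q2, q3, q4, q5}, {q0, q1, q2, q3}, {q2, q4, q5}.

7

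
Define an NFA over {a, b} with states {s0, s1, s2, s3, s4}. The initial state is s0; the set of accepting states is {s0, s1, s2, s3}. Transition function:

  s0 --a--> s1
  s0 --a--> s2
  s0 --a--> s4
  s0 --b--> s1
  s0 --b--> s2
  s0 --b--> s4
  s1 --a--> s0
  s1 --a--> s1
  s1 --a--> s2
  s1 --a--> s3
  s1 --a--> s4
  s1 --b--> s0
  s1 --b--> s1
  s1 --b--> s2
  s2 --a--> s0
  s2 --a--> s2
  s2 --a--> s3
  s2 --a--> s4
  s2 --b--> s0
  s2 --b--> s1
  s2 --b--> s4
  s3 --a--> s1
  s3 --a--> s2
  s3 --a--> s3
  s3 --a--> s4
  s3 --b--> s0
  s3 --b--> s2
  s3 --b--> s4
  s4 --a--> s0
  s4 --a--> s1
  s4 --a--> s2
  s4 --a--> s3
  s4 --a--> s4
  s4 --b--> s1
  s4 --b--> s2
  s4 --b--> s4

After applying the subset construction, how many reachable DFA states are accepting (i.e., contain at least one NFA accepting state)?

Start state of the DFA: {s0}.
{s0} --a--> {s1, s2, s4}  [new]
{s0} --b--> {s1, s2, s4}  [seen]
{s1, s2, s4} --a--> {s0, s1, s2, s3, s4}  [new]
{s1, s2, s4} --b--> {s0, s1, s2, s4}  [new]
{s0, s1, s2, s3, s4} --a--> {s0, s1, s2, s3, s4}  [seen]
{s0, s1, s2, s3, s4} --b--> {s0, s1, s2, s4}  [seen]
{s0, s1, s2, s4} --a--> {s0, s1, s2, s3, s4}  [seen]
{s0, s1, s2, s4} --b--> {s0, s1, s2, s4}  [seen]
Reachable DFA states: {s0}, {s1, s2, s4}, {s0, s1, s2, s3, s4}, {s0, s1, s2, s4}.
Accepting DFA states (contain an NFA accepting state): {s0}, {s1, s2, s4}, {s0, s1, s2, s3, s4}, {s0, s1, s2, s4}.

4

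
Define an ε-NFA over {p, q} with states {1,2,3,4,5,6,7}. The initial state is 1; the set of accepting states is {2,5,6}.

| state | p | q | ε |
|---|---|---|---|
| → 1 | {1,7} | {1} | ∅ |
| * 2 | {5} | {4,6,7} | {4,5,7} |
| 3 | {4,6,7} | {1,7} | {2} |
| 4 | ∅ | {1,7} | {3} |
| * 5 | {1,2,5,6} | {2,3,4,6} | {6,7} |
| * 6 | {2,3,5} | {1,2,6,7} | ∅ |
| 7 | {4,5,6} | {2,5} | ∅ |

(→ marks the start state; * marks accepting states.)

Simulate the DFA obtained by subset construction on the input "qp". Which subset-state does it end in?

{1,7}

Start: {1}.
δ(1,q) = {1}.
Union: {1}.
After q: {1}.
δ(1,p) = {1,7}.
Union: {1,7}.
After p: {1,7}.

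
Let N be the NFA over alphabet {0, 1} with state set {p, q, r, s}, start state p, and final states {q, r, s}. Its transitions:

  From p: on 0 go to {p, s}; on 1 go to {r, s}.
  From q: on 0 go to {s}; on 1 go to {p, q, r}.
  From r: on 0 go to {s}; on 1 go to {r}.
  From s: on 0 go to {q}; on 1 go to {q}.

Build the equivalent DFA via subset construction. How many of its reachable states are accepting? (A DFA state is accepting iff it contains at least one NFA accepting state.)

10

Start state of the DFA: {p}.
{p} --0--> {p, s}  [new]
{p} --1--> {r, s}  [new]
{p, s} --0--> {p, q, s}  [new]
{p, s} --1--> {q, r, s}  [new]
{r, s} --0--> {q, s}  [new]
{r, s} --1--> {q, r}  [new]
{p, q, s} --0--> {p, q, s}  [seen]
{p, q, s} --1--> {p, q, r, s}  [new]
{q, r, s} --0--> {q, s}  [seen]
{q, r, s} --1--> {p, q, r}  [new]
{q, s} --0--> {q, s}  [seen]
{q, s} --1--> {p, q, r}  [seen]
{q, r} --0--> {s}  [new]
{q, r} --1--> {p, q, r}  [seen]
{p, q, r, s} --0--> {p, q, s}  [seen]
{p, q, r, s} --1--> {p, q, r, s}  [seen]
{p, q, r} --0--> {p, s}  [seen]
{p, q, r} --1--> {p, q, r, s}  [seen]
{s} --0--> {q}  [new]
{s} --1--> {q}  [seen]
{q} --0--> {s}  [seen]
{q} --1--> {p, q, r}  [seen]
Reachable DFA states: {p}, {p, s}, {r, s}, {p, q, s}, {q, r, s}, {q, s}, {q, r}, {p, q, r, s}, {p, q, r}, {s}, {q}.
Accepting DFA states (contain an NFA accepting state): {p, s}, {r, s}, {p, q, s}, {q, r, s}, {q, s}, {q, r}, {p, q, r, s}, {p, q, r}, {s}, {q}.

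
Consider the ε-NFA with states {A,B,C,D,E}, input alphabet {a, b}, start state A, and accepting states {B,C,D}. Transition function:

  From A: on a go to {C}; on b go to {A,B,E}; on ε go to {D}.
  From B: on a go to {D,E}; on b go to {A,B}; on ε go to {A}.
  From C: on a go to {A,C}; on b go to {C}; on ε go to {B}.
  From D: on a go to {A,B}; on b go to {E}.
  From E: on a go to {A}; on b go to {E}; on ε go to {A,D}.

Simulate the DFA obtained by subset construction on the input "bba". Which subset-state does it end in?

{A,B,C,D,E}

Start: {A,D}.
δ(A,b) = {A,B,E}; δ(D,b) = {E}.
Union: {A,B,E}.
ε-closure gives {A,B,D,E}.
After b: {A,B,D,E}.
δ(A,b) = {A,B,E}; δ(B,b) = {A,B}; δ(D,b) = {E}; δ(E,b) = {E}.
Union: {A,B,E}.
ε-closure gives {A,B,D,E}.
After b: {A,B,D,E}.
δ(A,a) = {C}; δ(B,a) = {D,E}; δ(D,a) = {A,B}; δ(E,a) = {A}.
Union: {A,B,C,D,E}.
After a: {A,B,C,D,E}.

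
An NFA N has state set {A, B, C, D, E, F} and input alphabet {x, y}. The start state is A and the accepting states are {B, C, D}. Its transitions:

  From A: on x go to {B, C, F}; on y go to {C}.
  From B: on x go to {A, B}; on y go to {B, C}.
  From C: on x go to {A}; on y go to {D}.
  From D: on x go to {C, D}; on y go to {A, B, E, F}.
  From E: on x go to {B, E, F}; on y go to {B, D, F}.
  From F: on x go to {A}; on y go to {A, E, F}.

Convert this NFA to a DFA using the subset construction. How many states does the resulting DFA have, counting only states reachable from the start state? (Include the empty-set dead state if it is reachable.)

16

Start state of the DFA: {A}.
{A} --x--> {B, C, F}  [new]
{A} --y--> {C}  [new]
{B, C, F} --x--> {A, B}  [new]
{B, C, F} --y--> {A, B, C, D, E, F}  [new]
{C} --x--> {A}  [seen]
{C} --y--> {D}  [new]
{A, B} --x--> {A, B, C, F}  [new]
{A, B} --y--> {B, C}  [new]
{A, B, C, D, E, F} --x--> {A, B, C, D, E, F}  [seen]
{A, B, C, D, E, F} --y--> {A, B, C, D, E, F}  [seen]
{D} --x--> {C, D}  [new]
{D} --y--> {A, B, E, F}  [new]
{A, B, C, F} --x--> {A, B, C, F}  [seen]
{A, B, C, F} --y--> {A, B, C, D, E, F}  [seen]
{B, C} --x--> {A, B}  [seen]
{B, C} --y--> {B, C, D}  [new]
{C, D} --x--> {A, C, D}  [new]
{C, D} --y--> {A, B, D, E, F}  [new]
{A, B, E, F} --x--> {A, B, C, E, F}  [new]
{A, B, E, F} --y--> {A, B, C, D, E, F}  [seen]
{B, C, D} --x--> {A, B, C, D}  [new]
{B, C, D} --y--> {A, B, C, D, E, F}  [seen]
{A, C, D} --x--> {A, B, C, D, F}  [new]
{A, C, D} --y--> {A, B, C, D, E, F}  [seen]
{A, B, D, E, F} --x--> {A, B, C, D, E, F}  [seen]
{A, B, D, E, F} --y--> {A, B, C, D, E, F}  [seen]
{A, B, C, E, F} --x--> {A, B, C, E, F}  [seen]
{A, B, C, E, F} --y--> {A, B, C, D, E, F}  [seen]
{A, B, C, D} --x--> {A, B, C, D, F}  [seen]
{A, B, C, D} --y--> {A, B, C, D, E, F}  [seen]
{A, B, C, D, F} --x--> {A, B, C, D, F}  [seen]
{A, B, C, D, F} --y--> {A, B, C, D, E, F}  [seen]
Reachable DFA states: {A}, {B, C, F}, {C}, {A, B}, {A, B, C, D, E, F}, {D}, {A, B, C, F}, {B, C}, {C, D}, {A, B, E, F}, {B, C, D}, {A, C, D}, {A, B, D, E, F}, {A, B, C, E, F}, {A, B, C, D}, {A, B, C, D, F}.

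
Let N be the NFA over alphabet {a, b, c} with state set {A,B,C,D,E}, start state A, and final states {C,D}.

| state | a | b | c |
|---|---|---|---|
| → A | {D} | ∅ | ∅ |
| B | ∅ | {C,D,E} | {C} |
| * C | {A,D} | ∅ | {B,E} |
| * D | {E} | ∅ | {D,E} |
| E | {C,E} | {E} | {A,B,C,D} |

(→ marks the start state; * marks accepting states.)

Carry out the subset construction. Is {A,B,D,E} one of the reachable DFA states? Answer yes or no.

no

Start state of the DFA: {A}.
{A} --a--> {D}  [new]
{A} --b--> ∅  [new]
{A} --c--> ∅  [seen]
{D} --a--> {E}  [new]
{D} --b--> ∅  [seen]
{D} --c--> {D,E}  [new]
∅ --a--> ∅  [seen]
∅ --b--> ∅  [seen]
∅ --c--> ∅  [seen]
{E} --a--> {C,E}  [new]
{E} --b--> {E}  [seen]
{E} --c--> {A,B,C,D}  [new]
{D,E} --a--> {C,E}  [seen]
{D,E} --b--> {E}  [seen]
{D,E} --c--> {A,B,C,D,E}  [new]
{C,E} --a--> {A,C,D,E}  [new]
{C,E} --b--> {E}  [seen]
{C,E} --c--> {A,B,C,D,E}  [seen]
{A,B,C,D} --a--> {A,D,E}  [new]
{A,B,C,D} --b--> {C,D,E}  [new]
{A,B,C,D} --c--> {B,C,D,E}  [new]
{A,B,C,D,E} --a--> {A,C,D,E}  [seen]
{A,B,C,D,E} --b--> {C,D,E}  [seen]
{A,B,C,D,E} --c--> {A,B,C,D,E}  [seen]
{A,C,D,E} --a--> {A,C,D,E}  [seen]
{A,C,D,E} --b--> {E}  [seen]
{A,C,D,E} --c--> {A,B,C,D,E}  [seen]
{A,D,E} --a--> {C,D,E}  [seen]
{A,D,E} --b--> {E}  [seen]
{A,D,E} --c--> {A,B,C,D,E}  [seen]
{C,D,E} --a--> {A,C,D,E}  [seen]
{C,D,E} --b--> {E}  [seen]
{C,D,E} --c--> {A,B,C,D,E}  [seen]
{B,C,D,E} --a--> {A,C,D,E}  [seen]
{B,C,D,E} --b--> {C,D,E}  [seen]
{B,C,D,E} --c--> {A,B,C,D,E}  [seen]
Reachable DFA states: {A}, {D}, ∅, {E}, {D,E}, {C,E}, {A,B,C,D}, {A,B,C,D,E}, {A,C,D,E}, {A,D,E}, {C,D,E}, {B,C,D,E}.
{A,B,D,E} is not among them.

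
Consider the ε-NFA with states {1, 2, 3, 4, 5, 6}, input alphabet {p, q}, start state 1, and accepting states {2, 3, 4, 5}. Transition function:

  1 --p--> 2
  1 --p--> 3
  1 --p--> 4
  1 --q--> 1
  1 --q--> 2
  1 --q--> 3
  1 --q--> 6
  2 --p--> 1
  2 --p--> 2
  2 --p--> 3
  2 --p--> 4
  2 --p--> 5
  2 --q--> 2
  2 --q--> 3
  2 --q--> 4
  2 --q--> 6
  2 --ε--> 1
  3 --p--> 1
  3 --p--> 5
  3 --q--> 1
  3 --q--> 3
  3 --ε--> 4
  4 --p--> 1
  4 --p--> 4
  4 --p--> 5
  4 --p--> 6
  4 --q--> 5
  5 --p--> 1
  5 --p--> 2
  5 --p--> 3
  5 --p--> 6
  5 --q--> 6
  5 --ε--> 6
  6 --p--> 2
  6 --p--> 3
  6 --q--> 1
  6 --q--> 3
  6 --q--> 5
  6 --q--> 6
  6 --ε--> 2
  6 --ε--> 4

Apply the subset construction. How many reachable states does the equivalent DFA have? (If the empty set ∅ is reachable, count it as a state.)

Start state of the DFA: {1} (ε-closure of the NFA start).
{1} --p--> {1, 2, 3, 4}  [new]
{1} --q--> {1, 2, 3, 4, 6}  [new]
{1, 2, 3, 4} --p--> {1, 2, 3, 4, 5, 6}  [new]
{1, 2, 3, 4} --q--> {1, 2, 3, 4, 5, 6}  [seen]
{1, 2, 3, 4, 6} --p--> {1, 2, 3, 4, 5, 6}  [seen]
{1, 2, 3, 4, 6} --q--> {1, 2, 3, 4, 5, 6}  [seen]
{1, 2, 3, 4, 5, 6} --p--> {1, 2, 3, 4, 5, 6}  [seen]
{1, 2, 3, 4, 5, 6} --q--> {1, 2, 3, 4, 5, 6}  [seen]
Reachable DFA states: {1}, {1, 2, 3, 4}, {1, 2, 3, 4, 6}, {1, 2, 3, 4, 5, 6}.

4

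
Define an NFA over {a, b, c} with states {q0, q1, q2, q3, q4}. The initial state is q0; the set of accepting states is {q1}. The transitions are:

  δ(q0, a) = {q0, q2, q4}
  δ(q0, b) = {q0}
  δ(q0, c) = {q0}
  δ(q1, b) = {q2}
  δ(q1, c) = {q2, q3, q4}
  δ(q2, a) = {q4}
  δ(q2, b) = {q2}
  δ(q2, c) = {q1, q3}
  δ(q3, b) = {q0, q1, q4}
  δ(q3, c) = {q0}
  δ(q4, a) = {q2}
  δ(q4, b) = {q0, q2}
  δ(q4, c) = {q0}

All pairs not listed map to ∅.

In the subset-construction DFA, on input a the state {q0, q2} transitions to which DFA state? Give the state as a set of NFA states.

δ(q0,a) = {q0, q2, q4}; δ(q2,a) = {q4}.
Union: {q0, q2, q4}.

{q0, q2, q4}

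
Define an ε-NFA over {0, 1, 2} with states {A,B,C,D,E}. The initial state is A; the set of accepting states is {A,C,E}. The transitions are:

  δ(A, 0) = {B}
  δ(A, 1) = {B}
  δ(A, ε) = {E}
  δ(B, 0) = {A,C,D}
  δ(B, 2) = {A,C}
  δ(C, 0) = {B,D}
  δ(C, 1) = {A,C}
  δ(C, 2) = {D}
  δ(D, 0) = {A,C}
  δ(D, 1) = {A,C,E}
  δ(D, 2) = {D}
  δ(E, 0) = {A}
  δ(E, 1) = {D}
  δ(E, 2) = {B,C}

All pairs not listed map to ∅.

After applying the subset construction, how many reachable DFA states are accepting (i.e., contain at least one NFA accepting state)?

9

Start state of the DFA: {A,E} (ε-closure of the NFA start).
{A,E} --0--> {A,B,E}  [new]
{A,E} --1--> {B,D}  [new]
{A,E} --2--> {B,C}  [new]
{A,B,E} --0--> {A,B,C,D,E}  [new]
{A,B,E} --1--> {B,D}  [seen]
{A,B,E} --2--> {A,B,C,E}  [new]
{B,D} --0--> {A,C,D,E}  [new]
{B,D} --1--> {A,C,E}  [new]
{B,D} --2--> {A,C,D,E}  [seen]
{B,C} --0--> {A,B,C,D,E}  [seen]
{B,C} --1--> {A,C,E}  [seen]
{B,C} --2--> {A,C,D,E}  [seen]
{A,B,C,D,E} --0--> {A,B,C,D,E}  [seen]
{A,B,C,D,E} --1--> {A,B,C,D,E}  [seen]
{A,B,C,D,E} --2--> {A,B,C,D,E}  [seen]
{A,B,C,E} --0--> {A,B,C,D,E}  [seen]
{A,B,C,E} --1--> {A,B,C,D,E}  [seen]
{A,B,C,E} --2--> {A,B,C,D,E}  [seen]
{A,C,D,E} --0--> {A,B,C,D,E}  [seen]
{A,C,D,E} --1--> {A,B,C,D,E}  [seen]
{A,C,D,E} --2--> {B,C,D}  [new]
{A,C,E} --0--> {A,B,D,E}  [new]
{A,C,E} --1--> {A,B,C,D,E}  [seen]
{A,C,E} --2--> {B,C,D}  [seen]
{B,C,D} --0--> {A,B,C,D,E}  [seen]
{B,C,D} --1--> {A,C,E}  [seen]
{B,C,D} --2--> {A,C,D,E}  [seen]
{A,B,D,E} --0--> {A,B,C,D,E}  [seen]
{A,B,D,E} --1--> {A,B,C,D,E}  [seen]
{A,B,D,E} --2--> {A,B,C,D,E}  [seen]
Reachable DFA states: {A,E}, {A,B,E}, {B,D}, {B,C}, {A,B,C,D,E}, {A,B,C,E}, {A,C,D,E}, {A,C,E}, {B,C,D}, {A,B,D,E}.
Accepting DFA states (contain an NFA accepting state): {A,E}, {A,B,E}, {B,C}, {A,B,C,D,E}, {A,B,C,E}, {A,C,D,E}, {A,C,E}, {B,C,D}, {A,B,D,E}.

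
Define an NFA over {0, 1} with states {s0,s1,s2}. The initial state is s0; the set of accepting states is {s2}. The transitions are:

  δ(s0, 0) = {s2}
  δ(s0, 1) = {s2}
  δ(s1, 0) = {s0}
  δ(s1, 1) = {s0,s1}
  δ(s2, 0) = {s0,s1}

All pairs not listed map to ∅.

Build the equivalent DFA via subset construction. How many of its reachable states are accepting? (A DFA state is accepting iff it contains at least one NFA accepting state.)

Start state of the DFA: {s0}.
{s0} --0--> {s2}  [new]
{s0} --1--> {s2}  [seen]
{s2} --0--> {s0,s1}  [new]
{s2} --1--> ∅  [new]
{s0,s1} --0--> {s0,s2}  [new]
{s0,s1} --1--> {s0,s1,s2}  [new]
∅ --0--> ∅  [seen]
∅ --1--> ∅  [seen]
{s0,s2} --0--> {s0,s1,s2}  [seen]
{s0,s2} --1--> {s2}  [seen]
{s0,s1,s2} --0--> {s0,s1,s2}  [seen]
{s0,s1,s2} --1--> {s0,s1,s2}  [seen]
Reachable DFA states: {s0}, {s2}, {s0,s1}, ∅, {s0,s2}, {s0,s1,s2}.
Accepting DFA states (contain an NFA accepting state): {s2}, {s0,s2}, {s0,s1,s2}.

3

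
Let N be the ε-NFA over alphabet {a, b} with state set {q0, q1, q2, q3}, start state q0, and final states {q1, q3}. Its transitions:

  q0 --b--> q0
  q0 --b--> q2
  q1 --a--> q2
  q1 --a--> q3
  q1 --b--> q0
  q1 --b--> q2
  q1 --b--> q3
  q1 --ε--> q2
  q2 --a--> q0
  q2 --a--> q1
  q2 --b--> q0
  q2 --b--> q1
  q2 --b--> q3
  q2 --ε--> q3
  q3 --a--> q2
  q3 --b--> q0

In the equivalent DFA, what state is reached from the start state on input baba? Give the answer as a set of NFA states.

Start: {q0}.
δ(q0,b) = {q0, q2}.
Union: {q0, q2}.
ε-closure gives {q0, q2, q3}.
After b: {q0, q2, q3}.
δ(q0,a) = ∅; δ(q2,a) = {q0, q1}; δ(q3,a) = {q2}.
Union: {q0, q1, q2}.
ε-closure gives {q0, q1, q2, q3}.
After a: {q0, q1, q2, q3}.
δ(q0,b) = {q0, q2}; δ(q1,b) = {q0, q2, q3}; δ(q2,b) = {q0, q1, q3}; δ(q3,b) = {q0}.
Union: {q0, q1, q2, q3}.
After b: {q0, q1, q2, q3}.
δ(q0,a) = ∅; δ(q1,a) = {q2, q3}; δ(q2,a) = {q0, q1}; δ(q3,a) = {q2}.
Union: {q0, q1, q2, q3}.
After a: {q0, q1, q2, q3}.

{q0, q1, q2, q3}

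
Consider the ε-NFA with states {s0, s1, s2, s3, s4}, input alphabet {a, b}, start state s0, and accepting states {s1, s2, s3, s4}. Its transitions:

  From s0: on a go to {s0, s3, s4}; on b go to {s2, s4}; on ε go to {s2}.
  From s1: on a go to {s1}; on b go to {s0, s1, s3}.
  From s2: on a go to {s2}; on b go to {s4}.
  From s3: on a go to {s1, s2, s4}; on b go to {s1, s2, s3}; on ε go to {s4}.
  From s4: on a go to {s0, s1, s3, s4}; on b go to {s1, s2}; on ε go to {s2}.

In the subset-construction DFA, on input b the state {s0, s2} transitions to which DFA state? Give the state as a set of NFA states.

{s2, s4}

δ(s0,b) = {s2, s4}; δ(s2,b) = {s4}.
Union: {s2, s4}.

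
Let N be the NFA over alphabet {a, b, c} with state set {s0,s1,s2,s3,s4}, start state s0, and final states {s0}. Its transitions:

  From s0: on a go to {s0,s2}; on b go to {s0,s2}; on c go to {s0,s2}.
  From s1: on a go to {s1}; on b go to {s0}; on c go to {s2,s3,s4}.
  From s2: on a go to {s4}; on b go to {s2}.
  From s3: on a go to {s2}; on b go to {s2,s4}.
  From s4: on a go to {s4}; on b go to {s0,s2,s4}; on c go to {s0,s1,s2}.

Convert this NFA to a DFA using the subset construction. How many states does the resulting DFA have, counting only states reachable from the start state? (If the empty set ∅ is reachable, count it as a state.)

Start state of the DFA: {s0}.
{s0} --a--> {s0,s2}  [new]
{s0} --b--> {s0,s2}  [seen]
{s0} --c--> {s0,s2}  [seen]
{s0,s2} --a--> {s0,s2,s4}  [new]
{s0,s2} --b--> {s0,s2}  [seen]
{s0,s2} --c--> {s0,s2}  [seen]
{s0,s2,s4} --a--> {s0,s2,s4}  [seen]
{s0,s2,s4} --b--> {s0,s2,s4}  [seen]
{s0,s2,s4} --c--> {s0,s1,s2}  [new]
{s0,s1,s2} --a--> {s0,s1,s2,s4}  [new]
{s0,s1,s2} --b--> {s0,s2}  [seen]
{s0,s1,s2} --c--> {s0,s2,s3,s4}  [new]
{s0,s1,s2,s4} --a--> {s0,s1,s2,s4}  [seen]
{s0,s1,s2,s4} --b--> {s0,s2,s4}  [seen]
{s0,s1,s2,s4} --c--> {s0,s1,s2,s3,s4}  [new]
{s0,s2,s3,s4} --a--> {s0,s2,s4}  [seen]
{s0,s2,s3,s4} --b--> {s0,s2,s4}  [seen]
{s0,s2,s3,s4} --c--> {s0,s1,s2}  [seen]
{s0,s1,s2,s3,s4} --a--> {s0,s1,s2,s4}  [seen]
{s0,s1,s2,s3,s4} --b--> {s0,s2,s4}  [seen]
{s0,s1,s2,s3,s4} --c--> {s0,s1,s2,s3,s4}  [seen]
Reachable DFA states: {s0}, {s0,s2}, {s0,s2,s4}, {s0,s1,s2}, {s0,s1,s2,s4}, {s0,s2,s3,s4}, {s0,s1,s2,s3,s4}.

7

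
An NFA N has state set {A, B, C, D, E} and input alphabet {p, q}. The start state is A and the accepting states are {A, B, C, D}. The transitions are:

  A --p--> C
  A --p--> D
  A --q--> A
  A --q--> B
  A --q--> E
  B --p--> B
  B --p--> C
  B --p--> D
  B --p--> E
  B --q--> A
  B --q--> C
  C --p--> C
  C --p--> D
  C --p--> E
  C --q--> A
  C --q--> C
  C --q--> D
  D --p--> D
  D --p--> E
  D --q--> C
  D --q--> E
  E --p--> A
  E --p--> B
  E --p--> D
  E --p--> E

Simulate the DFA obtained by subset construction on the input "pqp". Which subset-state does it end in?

Start: {A}.
δ(A,p) = {C, D}.
Union: {C, D}.
After p: {C, D}.
δ(C,q) = {A, C, D}; δ(D,q) = {C, E}.
Union: {A, C, D, E}.
After q: {A, C, D, E}.
δ(A,p) = {C, D}; δ(C,p) = {C, D, E}; δ(D,p) = {D, E}; δ(E,p) = {A, B, D, E}.
Union: {A, B, C, D, E}.
After p: {A, B, C, D, E}.

{A, B, C, D, E}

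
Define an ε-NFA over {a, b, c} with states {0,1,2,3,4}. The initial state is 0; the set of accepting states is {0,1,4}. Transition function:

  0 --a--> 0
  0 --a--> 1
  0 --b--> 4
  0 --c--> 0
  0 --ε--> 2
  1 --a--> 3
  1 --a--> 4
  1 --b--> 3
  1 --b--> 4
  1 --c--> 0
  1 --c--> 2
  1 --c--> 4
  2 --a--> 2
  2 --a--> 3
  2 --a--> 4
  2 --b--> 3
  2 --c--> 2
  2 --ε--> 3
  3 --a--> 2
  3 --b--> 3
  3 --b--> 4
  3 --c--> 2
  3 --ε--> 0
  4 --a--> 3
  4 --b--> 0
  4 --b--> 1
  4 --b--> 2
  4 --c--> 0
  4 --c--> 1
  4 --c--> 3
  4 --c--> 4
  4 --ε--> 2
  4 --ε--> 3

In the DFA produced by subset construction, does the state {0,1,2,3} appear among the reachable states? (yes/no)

no

Start state of the DFA: {0,2,3} (ε-closure of the NFA start).
{0,2,3} --a--> {0,1,2,3,4}  [new]
{0,2,3} --b--> {0,2,3,4}  [new]
{0,2,3} --c--> {0,2,3}  [seen]
{0,1,2,3,4} --a--> {0,1,2,3,4}  [seen]
{0,1,2,3,4} --b--> {0,1,2,3,4}  [seen]
{0,1,2,3,4} --c--> {0,1,2,3,4}  [seen]
{0,2,3,4} --a--> {0,1,2,3,4}  [seen]
{0,2,3,4} --b--> {0,1,2,3,4}  [seen]
{0,2,3,4} --c--> {0,1,2,3,4}  [seen]
Reachable DFA states: {0,2,3}, {0,1,2,3,4}, {0,2,3,4}.
{0,1,2,3} is not among them.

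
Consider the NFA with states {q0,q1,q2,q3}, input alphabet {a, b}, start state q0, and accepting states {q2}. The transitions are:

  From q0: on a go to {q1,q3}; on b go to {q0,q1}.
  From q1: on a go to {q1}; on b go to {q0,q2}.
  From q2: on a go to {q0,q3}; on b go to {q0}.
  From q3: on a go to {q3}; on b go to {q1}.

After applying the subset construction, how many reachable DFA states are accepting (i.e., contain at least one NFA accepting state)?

Start state of the DFA: {q0}.
{q0} --a--> {q1,q3}  [new]
{q0} --b--> {q0,q1}  [new]
{q1,q3} --a--> {q1,q3}  [seen]
{q1,q3} --b--> {q0,q1,q2}  [new]
{q0,q1} --a--> {q1,q3}  [seen]
{q0,q1} --b--> {q0,q1,q2}  [seen]
{q0,q1,q2} --a--> {q0,q1,q3}  [new]
{q0,q1,q2} --b--> {q0,q1,q2}  [seen]
{q0,q1,q3} --a--> {q1,q3}  [seen]
{q0,q1,q3} --b--> {q0,q1,q2}  [seen]
Reachable DFA states: {q0}, {q1,q3}, {q0,q1}, {q0,q1,q2}, {q0,q1,q3}.
Accepting DFA states (contain an NFA accepting state): {q0,q1,q2}.

1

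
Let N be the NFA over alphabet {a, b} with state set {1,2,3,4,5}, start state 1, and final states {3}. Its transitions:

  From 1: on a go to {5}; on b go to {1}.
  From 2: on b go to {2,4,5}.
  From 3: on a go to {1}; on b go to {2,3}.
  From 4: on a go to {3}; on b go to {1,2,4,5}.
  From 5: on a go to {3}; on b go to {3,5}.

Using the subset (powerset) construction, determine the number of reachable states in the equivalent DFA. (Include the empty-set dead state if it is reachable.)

13

Start state of the DFA: {1}.
{1} --a--> {5}  [new]
{1} --b--> {1}  [seen]
{5} --a--> {3}  [new]
{5} --b--> {3,5}  [new]
{3} --a--> {1}  [seen]
{3} --b--> {2,3}  [new]
{3,5} --a--> {1,3}  [new]
{3,5} --b--> {2,3,5}  [new]
{2,3} --a--> {1}  [seen]
{2,3} --b--> {2,3,4,5}  [new]
{1,3} --a--> {1,5}  [new]
{1,3} --b--> {1,2,3}  [new]
{2,3,5} --a--> {1,3}  [seen]
{2,3,5} --b--> {2,3,4,5}  [seen]
{2,3,4,5} --a--> {1,3}  [seen]
{2,3,4,5} --b--> {1,2,3,4,5}  [new]
{1,5} --a--> {3,5}  [seen]
{1,5} --b--> {1,3,5}  [new]
{1,2,3} --a--> {1,5}  [seen]
{1,2,3} --b--> {1,2,3,4,5}  [seen]
{1,2,3,4,5} --a--> {1,3,5}  [seen]
{1,2,3,4,5} --b--> {1,2,3,4,5}  [seen]
{1,3,5} --a--> {1,3,5}  [seen]
{1,3,5} --b--> {1,2,3,5}  [new]
{1,2,3,5} --a--> {1,3,5}  [seen]
{1,2,3,5} --b--> {1,2,3,4,5}  [seen]
Reachable DFA states: {1}, {5}, {3}, {3,5}, {2,3}, {1,3}, {2,3,5}, {2,3,4,5}, {1,5}, {1,2,3}, {1,2,3,4,5}, {1,3,5}, {1,2,3,5}.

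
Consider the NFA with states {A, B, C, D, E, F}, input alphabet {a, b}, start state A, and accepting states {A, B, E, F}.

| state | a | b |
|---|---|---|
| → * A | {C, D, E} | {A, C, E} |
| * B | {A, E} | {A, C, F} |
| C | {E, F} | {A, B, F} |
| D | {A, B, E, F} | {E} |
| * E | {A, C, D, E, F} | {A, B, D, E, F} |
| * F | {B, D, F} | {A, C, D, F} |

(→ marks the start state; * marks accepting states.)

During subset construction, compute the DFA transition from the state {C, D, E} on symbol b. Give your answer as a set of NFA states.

{A, B, D, E, F}

δ(C,b) = {A, B, F}; δ(D,b) = {E}; δ(E,b) = {A, B, D, E, F}.
Union: {A, B, D, E, F}.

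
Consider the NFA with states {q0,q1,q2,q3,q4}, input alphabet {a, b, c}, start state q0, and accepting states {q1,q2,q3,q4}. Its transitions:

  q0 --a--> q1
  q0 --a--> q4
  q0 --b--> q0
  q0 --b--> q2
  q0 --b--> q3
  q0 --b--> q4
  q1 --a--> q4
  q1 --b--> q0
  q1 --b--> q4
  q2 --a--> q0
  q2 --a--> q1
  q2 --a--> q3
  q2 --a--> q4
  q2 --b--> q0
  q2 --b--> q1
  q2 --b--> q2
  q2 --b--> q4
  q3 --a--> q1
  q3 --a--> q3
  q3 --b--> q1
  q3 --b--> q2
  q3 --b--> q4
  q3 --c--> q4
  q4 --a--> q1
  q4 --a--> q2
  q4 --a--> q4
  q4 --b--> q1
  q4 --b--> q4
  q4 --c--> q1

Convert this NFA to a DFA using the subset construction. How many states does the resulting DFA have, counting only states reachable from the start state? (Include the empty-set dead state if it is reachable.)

11

Start state of the DFA: {q0}.
{q0} --a--> {q1,q4}  [new]
{q0} --b--> {q0,q2,q3,q4}  [new]
{q0} --c--> ∅  [new]
{q1,q4} --a--> {q1,q2,q4}  [new]
{q1,q4} --b--> {q0,q1,q4}  [new]
{q1,q4} --c--> {q1}  [new]
{q0,q2,q3,q4} --a--> {q0,q1,q2,q3,q4}  [new]
{q0,q2,q3,q4} --b--> {q0,q1,q2,q3,q4}  [seen]
{q0,q2,q3,q4} --c--> {q1,q4}  [seen]
∅ --a--> ∅  [seen]
∅ --b--> ∅  [seen]
∅ --c--> ∅  [seen]
{q1,q2,q4} --a--> {q0,q1,q2,q3,q4}  [seen]
{q1,q2,q4} --b--> {q0,q1,q2,q4}  [new]
{q1,q2,q4} --c--> {q1}  [seen]
{q0,q1,q4} --a--> {q1,q2,q4}  [seen]
{q0,q1,q4} --b--> {q0,q1,q2,q3,q4}  [seen]
{q0,q1,q4} --c--> {q1}  [seen]
{q1} --a--> {q4}  [new]
{q1} --b--> {q0,q4}  [new]
{q1} --c--> ∅  [seen]
{q0,q1,q2,q3,q4} --a--> {q0,q1,q2,q3,q4}  [seen]
{q0,q1,q2,q3,q4} --b--> {q0,q1,q2,q3,q4}  [seen]
{q0,q1,q2,q3,q4} --c--> {q1,q4}  [seen]
{q0,q1,q2,q4} --a--> {q0,q1,q2,q3,q4}  [seen]
{q0,q1,q2,q4} --b--> {q0,q1,q2,q3,q4}  [seen]
{q0,q1,q2,q4} --c--> {q1}  [seen]
{q4} --a--> {q1,q2,q4}  [seen]
{q4} --b--> {q1,q4}  [seen]
{q4} --c--> {q1}  [seen]
{q0,q4} --a--> {q1,q2,q4}  [seen]
{q0,q4} --b--> {q0,q1,q2,q3,q4}  [seen]
{q0,q4} --c--> {q1}  [seen]
Reachable DFA states: {q0}, {q1,q4}, {q0,q2,q3,q4}, ∅, {q1,q2,q4}, {q0,q1,q4}, {q1}, {q0,q1,q2,q3,q4}, {q0,q1,q2,q4}, {q4}, {q0,q4}.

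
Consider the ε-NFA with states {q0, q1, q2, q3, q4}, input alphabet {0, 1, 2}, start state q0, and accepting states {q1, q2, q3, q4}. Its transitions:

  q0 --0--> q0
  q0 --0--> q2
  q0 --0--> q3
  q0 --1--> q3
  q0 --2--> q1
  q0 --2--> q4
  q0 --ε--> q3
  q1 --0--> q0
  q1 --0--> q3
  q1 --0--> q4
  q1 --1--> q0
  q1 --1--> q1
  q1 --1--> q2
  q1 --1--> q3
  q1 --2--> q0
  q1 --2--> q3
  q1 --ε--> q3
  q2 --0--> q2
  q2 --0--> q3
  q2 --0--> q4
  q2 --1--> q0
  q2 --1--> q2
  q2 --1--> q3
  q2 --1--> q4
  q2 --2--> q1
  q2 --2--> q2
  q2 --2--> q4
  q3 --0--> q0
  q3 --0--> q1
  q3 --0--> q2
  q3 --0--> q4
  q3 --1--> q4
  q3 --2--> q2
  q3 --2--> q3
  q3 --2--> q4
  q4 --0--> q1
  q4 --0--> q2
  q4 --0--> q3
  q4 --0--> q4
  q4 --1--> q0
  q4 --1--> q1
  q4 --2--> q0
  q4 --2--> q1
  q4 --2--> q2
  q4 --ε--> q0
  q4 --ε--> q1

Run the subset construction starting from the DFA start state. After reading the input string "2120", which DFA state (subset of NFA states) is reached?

Start: {q0, q3}.
δ(q0,2) = {q1, q4}; δ(q3,2) = {q2, q3, q4}.
Union: {q1, q2, q3, q4}.
ε-closure gives {q0, q1, q2, q3, q4}.
After 2: {q0, q1, q2, q3, q4}.
δ(q0,1) = {q3}; δ(q1,1) = {q0, q1, q2, q3}; δ(q2,1) = {q0, q2, q3, q4}; δ(q3,1) = {q4}; δ(q4,1) = {q0, q1}.
Union: {q0, q1, q2, q3, q4}.
After 1: {q0, q1, q2, q3, q4}.
δ(q0,2) = {q1, q4}; δ(q1,2) = {q0, q3}; δ(q2,2) = {q1, q2, q4}; δ(q3,2) = {q2, q3, q4}; δ(q4,2) = {q0, q1, q2}.
Union: {q0, q1, q2, q3, q4}.
After 2: {q0, q1, q2, q3, q4}.
δ(q0,0) = {q0, q2, q3}; δ(q1,0) = {q0, q3, q4}; δ(q2,0) = {q2, q3, q4}; δ(q3,0) = {q0, q1, q2, q4}; δ(q4,0) = {q1, q2, q3, q4}.
Union: {q0, q1, q2, q3, q4}.
After 0: {q0, q1, q2, q3, q4}.

{q0, q1, q2, q3, q4}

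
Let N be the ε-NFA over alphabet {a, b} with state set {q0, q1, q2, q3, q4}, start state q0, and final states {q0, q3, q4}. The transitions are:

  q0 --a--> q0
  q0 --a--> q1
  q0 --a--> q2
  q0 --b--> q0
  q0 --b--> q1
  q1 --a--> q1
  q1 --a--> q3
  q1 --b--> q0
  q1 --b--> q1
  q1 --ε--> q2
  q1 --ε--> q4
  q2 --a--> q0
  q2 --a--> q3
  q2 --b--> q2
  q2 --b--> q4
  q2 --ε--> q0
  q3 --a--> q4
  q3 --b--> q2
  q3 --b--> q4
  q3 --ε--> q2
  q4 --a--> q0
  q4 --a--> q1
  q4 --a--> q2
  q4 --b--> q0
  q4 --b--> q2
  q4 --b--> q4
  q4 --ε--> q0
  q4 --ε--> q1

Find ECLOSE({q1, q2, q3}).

{q0, q1, q2, q3, q4}

Begin with {q1, q2, q3}.
q1 →ε {q2, q4}; add q4.
q4 →ε {q0, q1}; add q0.
ε-closure = {q0, q1, q2, q3, q4}.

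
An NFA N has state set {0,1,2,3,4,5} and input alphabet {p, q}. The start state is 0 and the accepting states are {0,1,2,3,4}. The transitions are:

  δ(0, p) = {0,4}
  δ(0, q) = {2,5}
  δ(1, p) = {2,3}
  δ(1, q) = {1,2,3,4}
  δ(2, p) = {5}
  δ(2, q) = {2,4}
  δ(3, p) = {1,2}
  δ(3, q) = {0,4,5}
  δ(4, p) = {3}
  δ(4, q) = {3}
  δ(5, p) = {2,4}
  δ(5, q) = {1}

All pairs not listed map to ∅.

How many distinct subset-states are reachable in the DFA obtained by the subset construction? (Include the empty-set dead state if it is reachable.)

16

Start state of the DFA: {0}.
{0} --p--> {0,4}  [new]
{0} --q--> {2,5}  [new]
{0,4} --p--> {0,3,4}  [new]
{0,4} --q--> {2,3,5}  [new]
{2,5} --p--> {2,4,5}  [new]
{2,5} --q--> {1,2,4}  [new]
{0,3,4} --p--> {0,1,2,3,4}  [new]
{0,3,4} --q--> {0,2,3,4,5}  [new]
{2,3,5} --p--> {1,2,4,5}  [new]
{2,3,5} --q--> {0,1,2,4,5}  [new]
{2,4,5} --p--> {2,3,4,5}  [new]
{2,4,5} --q--> {1,2,3,4}  [new]
{1,2,4} --p--> {2,3,5}  [seen]
{1,2,4} --q--> {1,2,3,4}  [seen]
{0,1,2,3,4} --p--> {0,1,2,3,4,5}  [new]
{0,1,2,3,4} --q--> {0,1,2,3,4,5}  [seen]
{0,2,3,4,5} --p--> {0,1,2,3,4,5}  [seen]
{0,2,3,4,5} --q--> {0,1,2,3,4,5}  [seen]
{1,2,4,5} --p--> {2,3,4,5}  [seen]
{1,2,4,5} --q--> {1,2,3,4}  [seen]
{0,1,2,4,5} --p--> {0,2,3,4,5}  [seen]
{0,1,2,4,5} --q--> {1,2,3,4,5}  [new]
{2,3,4,5} --p--> {1,2,3,4,5}  [seen]
{2,3,4,5} --q--> {0,1,2,3,4,5}  [seen]
{1,2,3,4} --p--> {1,2,3,5}  [new]
{1,2,3,4} --q--> {0,1,2,3,4,5}  [seen]
{0,1,2,3,4,5} --p--> {0,1,2,3,4,5}  [seen]
{0,1,2,3,4,5} --q--> {0,1,2,3,4,5}  [seen]
{1,2,3,4,5} --p--> {1,2,3,4,5}  [seen]
{1,2,3,4,5} --q--> {0,1,2,3,4,5}  [seen]
{1,2,3,5} --p--> {1,2,3,4,5}  [seen]
{1,2,3,5} --q--> {0,1,2,3,4,5}  [seen]
Reachable DFA states: {0}, {0,4}, {2,5}, {0,3,4}, {2,3,5}, {2,4,5}, {1,2,4}, {0,1,2,3,4}, {0,2,3,4,5}, {1,2,4,5}, {0,1,2,4,5}, {2,3,4,5}, {1,2,3,4}, {0,1,2,3,4,5}, {1,2,3,4,5}, {1,2,3,5}.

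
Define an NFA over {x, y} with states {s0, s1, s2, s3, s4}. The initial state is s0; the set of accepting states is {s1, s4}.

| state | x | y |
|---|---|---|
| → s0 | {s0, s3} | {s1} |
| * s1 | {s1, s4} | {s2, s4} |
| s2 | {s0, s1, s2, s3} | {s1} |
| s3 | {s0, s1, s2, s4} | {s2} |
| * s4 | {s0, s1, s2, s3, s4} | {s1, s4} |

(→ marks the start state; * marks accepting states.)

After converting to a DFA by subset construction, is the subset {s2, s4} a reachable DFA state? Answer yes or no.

Start state of the DFA: {s0}.
{s0} --x--> {s0, s3}  [new]
{s0} --y--> {s1}  [new]
{s0, s3} --x--> {s0, s1, s2, s3, s4}  [new]
{s0, s3} --y--> {s1, s2}  [new]
{s1} --x--> {s1, s4}  [new]
{s1} --y--> {s2, s4}  [new]
{s0, s1, s2, s3, s4} --x--> {s0, s1, s2, s3, s4}  [seen]
{s0, s1, s2, s3, s4} --y--> {s1, s2, s4}  [new]
{s1, s2} --x--> {s0, s1, s2, s3, s4}  [seen]
{s1, s2} --y--> {s1, s2, s4}  [seen]
{s1, s4} --x--> {s0, s1, s2, s3, s4}  [seen]
{s1, s4} --y--> {s1, s2, s4}  [seen]
{s2, s4} --x--> {s0, s1, s2, s3, s4}  [seen]
{s2, s4} --y--> {s1, s4}  [seen]
{s1, s2, s4} --x--> {s0, s1, s2, s3, s4}  [seen]
{s1, s2, s4} --y--> {s1, s2, s4}  [seen]
Reachable DFA states: {s0}, {s0, s3}, {s1}, {s0, s1, s2, s3, s4}, {s1, s2}, {s1, s4}, {s2, s4}, {s1, s2, s4}.
{s2, s4} is among them.

yes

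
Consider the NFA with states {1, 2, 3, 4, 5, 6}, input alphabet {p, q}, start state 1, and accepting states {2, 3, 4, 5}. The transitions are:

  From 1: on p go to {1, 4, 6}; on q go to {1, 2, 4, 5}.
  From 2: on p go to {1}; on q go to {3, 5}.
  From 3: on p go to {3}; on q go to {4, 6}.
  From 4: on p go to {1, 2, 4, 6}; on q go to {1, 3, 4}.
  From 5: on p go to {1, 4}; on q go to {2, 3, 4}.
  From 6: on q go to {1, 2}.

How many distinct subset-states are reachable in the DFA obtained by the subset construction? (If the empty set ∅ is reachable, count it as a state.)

7

Start state of the DFA: {1}.
{1} --p--> {1, 4, 6}  [new]
{1} --q--> {1, 2, 4, 5}  [new]
{1, 4, 6} --p--> {1, 2, 4, 6}  [new]
{1, 4, 6} --q--> {1, 2, 3, 4, 5}  [new]
{1, 2, 4, 5} --p--> {1, 2, 4, 6}  [seen]
{1, 2, 4, 5} --q--> {1, 2, 3, 4, 5}  [seen]
{1, 2, 4, 6} --p--> {1, 2, 4, 6}  [seen]
{1, 2, 4, 6} --q--> {1, 2, 3, 4, 5}  [seen]
{1, 2, 3, 4, 5} --p--> {1, 2, 3, 4, 6}  [new]
{1, 2, 3, 4, 5} --q--> {1, 2, 3, 4, 5, 6}  [new]
{1, 2, 3, 4, 6} --p--> {1, 2, 3, 4, 6}  [seen]
{1, 2, 3, 4, 6} --q--> {1, 2, 3, 4, 5, 6}  [seen]
{1, 2, 3, 4, 5, 6} --p--> {1, 2, 3, 4, 6}  [seen]
{1, 2, 3, 4, 5, 6} --q--> {1, 2, 3, 4, 5, 6}  [seen]
Reachable DFA states: {1}, {1, 4, 6}, {1, 2, 4, 5}, {1, 2, 4, 6}, {1, 2, 3, 4, 5}, {1, 2, 3, 4, 6}, {1, 2, 3, 4, 5, 6}.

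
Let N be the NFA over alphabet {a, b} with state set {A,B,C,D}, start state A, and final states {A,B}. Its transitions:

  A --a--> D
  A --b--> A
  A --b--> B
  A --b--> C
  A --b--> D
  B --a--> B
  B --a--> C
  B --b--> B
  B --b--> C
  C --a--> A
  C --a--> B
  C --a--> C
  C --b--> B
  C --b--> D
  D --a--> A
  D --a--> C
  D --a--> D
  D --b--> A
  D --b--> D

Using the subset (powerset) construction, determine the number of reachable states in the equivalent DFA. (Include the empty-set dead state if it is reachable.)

5

Start state of the DFA: {A}.
{A} --a--> {D}  [new]
{A} --b--> {A,B,C,D}  [new]
{D} --a--> {A,C,D}  [new]
{D} --b--> {A,D}  [new]
{A,B,C,D} --a--> {A,B,C,D}  [seen]
{A,B,C,D} --b--> {A,B,C,D}  [seen]
{A,C,D} --a--> {A,B,C,D}  [seen]
{A,C,D} --b--> {A,B,C,D}  [seen]
{A,D} --a--> {A,C,D}  [seen]
{A,D} --b--> {A,B,C,D}  [seen]
Reachable DFA states: {A}, {D}, {A,B,C,D}, {A,C,D}, {A,D}.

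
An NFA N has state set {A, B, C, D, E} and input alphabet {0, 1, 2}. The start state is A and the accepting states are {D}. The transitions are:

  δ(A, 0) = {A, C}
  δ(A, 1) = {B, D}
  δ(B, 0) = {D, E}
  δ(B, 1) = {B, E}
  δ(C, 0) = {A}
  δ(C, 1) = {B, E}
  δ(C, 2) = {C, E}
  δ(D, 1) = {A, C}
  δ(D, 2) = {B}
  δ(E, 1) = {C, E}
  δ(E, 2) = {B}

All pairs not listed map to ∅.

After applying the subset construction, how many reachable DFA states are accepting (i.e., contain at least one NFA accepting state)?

7

Start state of the DFA: {A}.
{A} --0--> {A, C}  [new]
{A} --1--> {B, D}  [new]
{A} --2--> ∅  [new]
{A, C} --0--> {A, C}  [seen]
{A, C} --1--> {B, D, E}  [new]
{A, C} --2--> {C, E}  [new]
{B, D} --0--> {D, E}  [new]
{B, D} --1--> {A, B, C, E}  [new]
{B, D} --2--> {B}  [new]
∅ --0--> ∅  [seen]
∅ --1--> ∅  [seen]
∅ --2--> ∅  [seen]
{B, D, E} --0--> {D, E}  [seen]
{B, D, E} --1--> {A, B, C, E}  [seen]
{B, D, E} --2--> {B}  [seen]
{C, E} --0--> {A}  [seen]
{C, E} --1--> {B, C, E}  [new]
{C, E} --2--> {B, C, E}  [seen]
{D, E} --0--> ∅  [seen]
{D, E} --1--> {A, C, E}  [new]
{D, E} --2--> {B}  [seen]
{A, B, C, E} --0--> {A, C, D, E}  [new]
{A, B, C, E} --1--> {B, C, D, E}  [new]
{A, B, C, E} --2--> {B, C, E}  [seen]
{B} --0--> {D, E}  [seen]
{B} --1--> {B, E}  [new]
{B} --2--> ∅  [seen]
{B, C, E} --0--> {A, D, E}  [new]
{B, C, E} --1--> {B, C, E}  [seen]
{B, C, E} --2--> {B, C, E}  [seen]
{A, C, E} --0--> {A, C}  [seen]
{A, C, E} --1--> {B, C, D, E}  [seen]
{A, C, E} --2--> {B, C, E}  [seen]
{A, C, D, E} --0--> {A, C}  [seen]
{A, C, D, E} --1--> {A, B, C, D, E}  [new]
{A, C, D, E} --2--> {B, C, E}  [seen]
{B, C, D, E} --0--> {A, D, E}  [seen]
{B, C, D, E} --1--> {A, B, C, E}  [seen]
{B, C, D, E} --2--> {B, C, E}  [seen]
{B, E} --0--> {D, E}  [seen]
{B, E} --1--> {B, C, E}  [seen]
{B, E} --2--> {B}  [seen]
{A, D, E} --0--> {A, C}  [seen]
{A, D, E} --1--> {A, B, C, D, E}  [seen]
{A, D, E} --2--> {B}  [seen]
{A, B, C, D, E} --0--> {A, C, D, E}  [seen]
{A, B, C, D, E} --1--> {A, B, C, D, E}  [seen]
{A, B, C, D, E} --2--> {B, C, E}  [seen]
Reachable DFA states: {A}, {A, C}, {B, D}, ∅, {B, D, E}, {C, E}, {D, E}, {A, B, C, E}, {B}, {B, C, E}, {A, C, E}, {A, C, D, E}, {B, C, D, E}, {B, E}, {A, D, E}, {A, B, C, D, E}.
Accepting DFA states (contain an NFA accepting state): {B, D}, {B, D, E}, {D, E}, {A, C, D, E}, {B, C, D, E}, {A, D, E}, {A, B, C, D, E}.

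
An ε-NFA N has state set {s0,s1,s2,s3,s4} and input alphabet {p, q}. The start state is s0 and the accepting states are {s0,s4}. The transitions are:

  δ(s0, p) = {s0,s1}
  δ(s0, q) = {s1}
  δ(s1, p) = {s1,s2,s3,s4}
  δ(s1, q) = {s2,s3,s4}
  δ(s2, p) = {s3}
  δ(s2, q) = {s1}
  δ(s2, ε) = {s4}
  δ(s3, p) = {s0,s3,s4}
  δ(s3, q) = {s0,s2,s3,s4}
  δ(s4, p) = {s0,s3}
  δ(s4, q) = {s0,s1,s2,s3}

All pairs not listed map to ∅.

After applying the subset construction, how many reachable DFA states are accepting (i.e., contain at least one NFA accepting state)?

Start state of the DFA: {s0} (ε-closure of the NFA start).
{s0} --p--> {s0,s1}  [new]
{s0} --q--> {s1}  [new]
{s0,s1} --p--> {s0,s1,s2,s3,s4}  [new]
{s0,s1} --q--> {s1,s2,s3,s4}  [new]
{s1} --p--> {s1,s2,s3,s4}  [seen]
{s1} --q--> {s2,s3,s4}  [new]
{s0,s1,s2,s3,s4} --p--> {s0,s1,s2,s3,s4}  [seen]
{s0,s1,s2,s3,s4} --q--> {s0,s1,s2,s3,s4}  [seen]
{s1,s2,s3,s4} --p--> {s0,s1,s2,s3,s4}  [seen]
{s1,s2,s3,s4} --q--> {s0,s1,s2,s3,s4}  [seen]
{s2,s3,s4} --p--> {s0,s3,s4}  [new]
{s2,s3,s4} --q--> {s0,s1,s2,s3,s4}  [seen]
{s0,s3,s4} --p--> {s0,s1,s3,s4}  [new]
{s0,s3,s4} --q--> {s0,s1,s2,s3,s4}  [seen]
{s0,s1,s3,s4} --p--> {s0,s1,s2,s3,s4}  [seen]
{s0,s1,s3,s4} --q--> {s0,s1,s2,s3,s4}  [seen]
Reachable DFA states: {s0}, {s0,s1}, {s1}, {s0,s1,s2,s3,s4}, {s1,s2,s3,s4}, {s2,s3,s4}, {s0,s3,s4}, {s0,s1,s3,s4}.
Accepting DFA states (contain an NFA accepting state): {s0}, {s0,s1}, {s0,s1,s2,s3,s4}, {s1,s2,s3,s4}, {s2,s3,s4}, {s0,s3,s4}, {s0,s1,s3,s4}.

7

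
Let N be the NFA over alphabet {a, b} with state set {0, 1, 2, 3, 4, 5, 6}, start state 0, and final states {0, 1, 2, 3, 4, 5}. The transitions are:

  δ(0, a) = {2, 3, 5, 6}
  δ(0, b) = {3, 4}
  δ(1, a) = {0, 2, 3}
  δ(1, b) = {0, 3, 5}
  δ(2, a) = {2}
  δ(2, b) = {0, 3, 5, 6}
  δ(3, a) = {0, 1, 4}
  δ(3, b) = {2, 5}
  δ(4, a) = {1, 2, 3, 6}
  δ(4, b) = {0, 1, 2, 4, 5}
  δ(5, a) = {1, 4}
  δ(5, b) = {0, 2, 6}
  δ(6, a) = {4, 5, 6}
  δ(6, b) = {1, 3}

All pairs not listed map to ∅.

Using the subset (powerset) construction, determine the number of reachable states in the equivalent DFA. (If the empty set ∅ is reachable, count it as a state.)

8

Start state of the DFA: {0}.
{0} --a--> {2, 3, 5, 6}  [new]
{0} --b--> {3, 4}  [new]
{2, 3, 5, 6} --a--> {0, 1, 2, 4, 5, 6}  [new]
{2, 3, 5, 6} --b--> {0, 1, 2, 3, 5, 6}  [new]
{3, 4} --a--> {0, 1, 2, 3, 4, 6}  [new]
{3, 4} --b--> {0, 1, 2, 4, 5}  [new]
{0, 1, 2, 4, 5, 6} --a--> {0, 1, 2, 3, 4, 5, 6}  [new]
{0, 1, 2, 4, 5, 6} --b--> {0, 1, 2, 3, 4, 5, 6}  [seen]
{0, 1, 2, 3, 5, 6} --a--> {0, 1, 2, 3, 4, 5, 6}  [seen]
{0, 1, 2, 3, 5, 6} --b--> {0, 1, 2, 3, 4, 5, 6}  [seen]
{0, 1, 2, 3, 4, 6} --a--> {0, 1, 2, 3, 4, 5, 6}  [seen]
{0, 1, 2, 3, 4, 6} --b--> {0, 1, 2, 3, 4, 5, 6}  [seen]
{0, 1, 2, 4, 5} --a--> {0, 1, 2, 3, 4, 5, 6}  [seen]
{0, 1, 2, 4, 5} --b--> {0, 1, 2, 3, 4, 5, 6}  [seen]
{0, 1, 2, 3, 4, 5, 6} --a--> {0, 1, 2, 3, 4, 5, 6}  [seen]
{0, 1, 2, 3, 4, 5, 6} --b--> {0, 1, 2, 3, 4, 5, 6}  [seen]
Reachable DFA states: {0}, {2, 3, 5, 6}, {3, 4}, {0, 1, 2, 4, 5, 6}, {0, 1, 2, 3, 5, 6}, {0, 1, 2, 3, 4, 6}, {0, 1, 2, 4, 5}, {0, 1, 2, 3, 4, 5, 6}.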